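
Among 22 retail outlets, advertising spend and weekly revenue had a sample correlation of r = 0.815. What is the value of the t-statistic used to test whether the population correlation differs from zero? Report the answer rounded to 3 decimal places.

t = r·√(n−2) / √(1−r²) with r = 0.815, n = 22
  = 0.815·√20 / √(1 − 0.664225)
  = 0.815·4.472136 / 0.579461
  = 3.644791 / 0.579461 = 6.290

6.290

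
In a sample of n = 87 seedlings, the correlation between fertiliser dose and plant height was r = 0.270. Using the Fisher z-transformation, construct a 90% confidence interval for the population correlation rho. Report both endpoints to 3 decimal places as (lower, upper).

Fisher z: z_r = atanh(r) = ½·ln((1+0.270)/(1−0.270)) = 0.276864
SE(z) = 1/√(n−3) = 1/√84 = 0.109109
90% ⇒ z* = 1.645; margin = 1.645·0.109109 = 0.179484
CI on z-scale: (0.097380, 0.456348)
Back-transform: tanh(0.097380) = 0.097073, tanh(0.456348) = 0.427103

(0.097, 0.427)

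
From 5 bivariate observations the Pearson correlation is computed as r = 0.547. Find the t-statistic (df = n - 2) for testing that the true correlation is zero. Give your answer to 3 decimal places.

1 − r² = 1 − 0.299209 = 0.700791;  √(1−r²) = 0.837133
√(n−2) = √3 = 1.732051
t = r·√(n−2)/√(1−r²) = 0.547 · 1.732051 / 0.837133 = 1.132

1.132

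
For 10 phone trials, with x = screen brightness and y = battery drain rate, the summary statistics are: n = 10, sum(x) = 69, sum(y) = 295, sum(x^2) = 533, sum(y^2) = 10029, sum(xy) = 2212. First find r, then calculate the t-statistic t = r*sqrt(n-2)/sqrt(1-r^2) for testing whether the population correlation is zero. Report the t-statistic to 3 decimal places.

2.371

Numerator: nΣxy − (Σx)(Σy) = 10·2212 − (69)(295) = 1765
Denominator: √[(nΣx²−(Σx)²)(nΣy²−(Σy)²)]
  nΣx²−(Σx)² = 10·533 − 4761 = 569;  nΣy²−(Σy)² = 10·10029 − 87025 = 13265
  √(569·13265) = √7547785 = 2747.3232
r = 1765 / 2747.3232 = 0.6424
t = r·√(n−2)/√(1−r²) = 0.6424·√8 / √(1−0.412678) = 1.816982 / 0.766369 = 2.371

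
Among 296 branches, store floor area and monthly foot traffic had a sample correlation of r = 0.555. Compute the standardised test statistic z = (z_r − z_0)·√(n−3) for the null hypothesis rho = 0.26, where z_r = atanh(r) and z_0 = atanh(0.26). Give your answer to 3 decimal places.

Fisher z: atanh(0.555) = 0.625578, atanh(0.26) = 0.266108
z = (z_r − z_0)·√(n−3) = (0.625578 − 0.266108)·√293 = 0.359470 · 17.117243 = 6.153

6.153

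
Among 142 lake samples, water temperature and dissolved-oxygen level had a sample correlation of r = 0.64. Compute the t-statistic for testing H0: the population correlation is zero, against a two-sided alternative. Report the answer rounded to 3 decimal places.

9.855

t = r·√(n−2) / √(1−r²) with r = 0.64, n = 142
  = 0.64·√140 / √(1 − 0.4096)
  = 0.64·11.832160 / 0.768375
  = 7.572582 / 0.768375 = 9.855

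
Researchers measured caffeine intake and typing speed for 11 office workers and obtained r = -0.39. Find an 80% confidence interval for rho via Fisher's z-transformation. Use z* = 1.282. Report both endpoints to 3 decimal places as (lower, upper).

(-0.699, 0.041)

z_r = atanh(-0.39) = -0.411800;  SE = 1/√(n−3) = 1/√8 = 0.353553
z-limits: -0.411800 ± 1.282·0.353553 = -0.411800 ± 0.453255 = [-0.865055, 0.041455]
ρ-limits: (tanh -0.865055, tanh 0.041455) = (-0.699, 0.041)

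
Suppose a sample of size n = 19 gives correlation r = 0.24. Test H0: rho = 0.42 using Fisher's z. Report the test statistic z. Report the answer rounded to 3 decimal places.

z_r = atanh(0.24) = 0.244774,  z_0 = atanh(0.42) = 0.447692
SE = 1/√(n−3) = 1/√16 = 0.250000
z = (z_r − z_0)/SE = (0.244774 − 0.447692) / 0.250000 = -0.202918 / 0.250000 = -0.812

-0.812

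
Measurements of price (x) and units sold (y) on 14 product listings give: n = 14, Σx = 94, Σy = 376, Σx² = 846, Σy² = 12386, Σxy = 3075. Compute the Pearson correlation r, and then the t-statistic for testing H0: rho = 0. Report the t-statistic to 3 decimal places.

Numerator: nΣxy − (Σx)(Σy) = 14·3075 − (94)(376) = 7706
Denominator: √[(nΣx²−(Σx)²)(nΣy²−(Σy)²)]
  nΣx²−(Σx)² = 14·846 − 8836 = 3008;  nΣy²−(Σy)² = 14·12386 − 141376 = 32028
  √(3008·32028) = √96340224 = 9815.3056
r = 7706 / 9815.3056 = 0.7851
t = r·√(n−2)/√(1−r²) = 0.7851·√12 / √(1−0.616382) = 2.719666 / 0.619369 = 4.391

4.391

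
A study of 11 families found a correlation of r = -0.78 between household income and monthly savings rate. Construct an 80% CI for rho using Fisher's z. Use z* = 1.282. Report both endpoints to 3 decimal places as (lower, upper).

Fisher z: z_r = atanh(r) = ½·ln((1+(-0.78))/(1−(-0.78))) = -1.045371
SE(z) = 1/√(n−3) = 1/√8 = 0.353553
80% ⇒ z* = 1.282; margin = 1.282·0.353553 = 0.453255
CI on z-scale: (-1.498626, -0.592116)
Back-transform: tanh(-1.498626) = -0.904900, tanh(-0.592116) = -0.531416

(-0.905, -0.531)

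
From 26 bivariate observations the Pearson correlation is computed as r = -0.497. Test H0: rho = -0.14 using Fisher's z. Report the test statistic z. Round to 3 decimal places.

-1.939

z_r = atanh(-0.497) = -0.545314,  z_0 = atanh(-0.14) = -0.140926
SE = 1/√(n−3) = 1/√23 = 0.208514
z = (z_r − z_0)/SE = (-0.545314 − (-0.140926)) / 0.208514 = -0.404388 / 0.208514 = -1.939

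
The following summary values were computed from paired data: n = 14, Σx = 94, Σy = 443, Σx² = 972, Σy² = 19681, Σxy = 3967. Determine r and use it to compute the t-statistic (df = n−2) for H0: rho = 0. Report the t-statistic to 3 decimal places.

S_xy = nΣxy − ΣxΣy = 14·3967 − 94·443 = 55538 − 41642 = 13896
S_xx = nΣx² − (Σx)² = 14·972 − 94² = 13608 − 8836 = 4772
S_yy = nΣy² − (Σy)² = 14·19681 − 443² = 275534 − 196249 = 79285
r = S_xy / √(S_xx·S_yy) = 13896 / √(4772·79285) = 13896 / √378348020 = 13896 / 19451.1701 = 0.7144
t = r·√(n−2)/√(1−r²) = 0.7144·√12 / √(1−0.510367) = 2.474754 / 0.699738 = 3.537

3.537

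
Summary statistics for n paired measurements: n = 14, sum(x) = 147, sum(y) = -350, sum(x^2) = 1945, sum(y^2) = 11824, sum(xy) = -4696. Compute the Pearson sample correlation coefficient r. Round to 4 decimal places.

-0.9190

S_xy = nΣxy − ΣxΣy = 14·(-4696) − 147·(-350) = -65744 − (-51450) = -14294
S_xx = nΣx² − (Σx)² = 14·1945 − 147² = 27230 − 21609 = 5621
S_yy = nΣy² − (Σy)² = 14·11824 − (-350)² = 165536 − 122500 = 43036
r = S_xy / √(S_xx·S_yy) = -14294 / √(5621·43036) = -14294 / √241905356 = -14294 / 15553.3069 = -0.9190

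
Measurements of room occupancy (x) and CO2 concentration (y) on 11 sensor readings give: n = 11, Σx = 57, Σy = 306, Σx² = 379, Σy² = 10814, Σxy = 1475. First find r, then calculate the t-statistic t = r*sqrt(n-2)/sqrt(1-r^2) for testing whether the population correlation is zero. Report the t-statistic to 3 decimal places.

S_xy = nΣxy − ΣxΣy = 11·1475 − 57·306 = 16225 − 17442 = -1217
S_xx = nΣx² − (Σx)² = 11·379 − 57² = 4169 − 3249 = 920
S_yy = nΣy² − (Σy)² = 11·10814 − 306² = 118954 − 93636 = 25318
r = S_xy / √(S_xx·S_yy) = -1217 / √(920·25318) = -1217 / √23292560 = -1217 / 4826.2366 = -0.2522
t = r·√(n−2)/√(1−r²) = -0.2522·√9 / √(1−0.063605) = -0.756600 / 0.967675 = -0.782

-0.782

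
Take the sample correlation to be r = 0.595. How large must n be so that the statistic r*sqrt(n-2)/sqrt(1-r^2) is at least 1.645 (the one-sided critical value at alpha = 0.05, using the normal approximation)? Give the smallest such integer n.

7

Need r·√(n−2)/√(1−r²) ≥ 1.645
√(n−2) ≥ 1.645·√(1−0.354025) / 0.595 = 1.645·0.803726 / 0.595 = 2.2221
n−2 ≥ 4.9377  ⇒  n ≥ 6.9377
Smallest integer n = 7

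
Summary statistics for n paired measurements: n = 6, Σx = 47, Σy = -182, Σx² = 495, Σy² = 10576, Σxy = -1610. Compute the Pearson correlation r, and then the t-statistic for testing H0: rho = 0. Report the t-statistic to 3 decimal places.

Numerator: nΣxy − (Σx)(Σy) = 6·(-1610) − (47)(-182) = -1106
Denominator: √[(nΣx²−(Σx)²)(nΣy²−(Σy)²)]
  nΣx²−(Σx)² = 6·495 − 2209 = 761;  nΣy²−(Σy)² = 6·10576 − 33124 = 30332
  √(761·30332) = √23082652 = 4804.4409
r = -1106 / 4804.4409 = -0.2302
t = r·√(n−2)/√(1−r²) = -0.2302·√4 / √(1−0.052992) = -0.460400 / 0.973143 = -0.473

-0.473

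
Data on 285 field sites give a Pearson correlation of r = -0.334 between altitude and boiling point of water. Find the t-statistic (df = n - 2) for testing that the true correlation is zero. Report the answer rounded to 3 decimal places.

-5.961

t = r·√(n−2) / √(1−r²) with r = -0.334, n = 285
  = -0.334·√283 / √(1 − 0.111556)
  = -0.334·16.822604 / 0.942573
  = -5.618750 / 0.942573 = -5.961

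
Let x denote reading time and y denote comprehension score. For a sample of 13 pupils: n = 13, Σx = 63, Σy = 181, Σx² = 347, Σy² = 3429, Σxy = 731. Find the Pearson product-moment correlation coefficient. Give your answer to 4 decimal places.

-0.7508

S_xy = nΣxy − ΣxΣy = 13·731 − 63·181 = 9503 − 11403 = -1900
S_xx = nΣx² − (Σx)² = 13·347 − 63² = 4511 − 3969 = 542
S_yy = nΣy² − (Σy)² = 13·3429 − 181² = 44577 − 32761 = 11816
r = S_xy / √(S_xx·S_yy) = -1900 / √(542·11816) = -1900 / √6404272 = -1900 / 2530.6663 = -0.7508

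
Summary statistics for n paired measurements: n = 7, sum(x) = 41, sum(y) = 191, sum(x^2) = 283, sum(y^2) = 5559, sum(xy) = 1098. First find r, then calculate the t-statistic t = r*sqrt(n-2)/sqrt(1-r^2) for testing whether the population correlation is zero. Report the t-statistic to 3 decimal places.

-0.385

S_xy = nΣxy − ΣxΣy = 7·1098 − 41·191 = 7686 − 7831 = -145
S_xx = nΣx² − (Σx)² = 7·283 − 41² = 1981 − 1681 = 300
S_yy = nΣy² − (Σy)² = 7·5559 − 191² = 38913 − 36481 = 2432
r = S_xy / √(S_xx·S_yy) = -145 / √(300·2432) = -145 / √729600 = -145 / 854.1663 = -0.1698
t = r·√(n−2)/√(1−r²) = -0.1698·√5 / √(1−0.028832) = -0.379684 / 0.985479 = -0.385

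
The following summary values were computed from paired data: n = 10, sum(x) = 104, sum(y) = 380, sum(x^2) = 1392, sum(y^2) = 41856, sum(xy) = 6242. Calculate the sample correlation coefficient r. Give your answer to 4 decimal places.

S_xy = nΣxy − ΣxΣy = 10·6242 − 104·380 = 62420 − 39520 = 22900
S_xx = nΣx² − (Σx)² = 10·1392 − 104² = 13920 − 10816 = 3104
S_yy = nΣy² − (Σy)² = 10·41856 − 380² = 418560 − 144400 = 274160
r = S_xy / √(S_xx·S_yy) = 22900 / √(3104·274160) = 22900 / √850992640 = 22900 / 29171.7781 = 0.7850

0.7850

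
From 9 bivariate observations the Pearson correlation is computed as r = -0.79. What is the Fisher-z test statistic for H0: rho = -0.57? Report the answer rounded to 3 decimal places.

-1.038

z_r = atanh(-0.79) = -1.071432,  z_0 = atanh(-0.57) = -0.647523
SE = 1/√(n−3) = 1/√6 = 0.408248
z = (z_r − z_0)/SE = (-1.071432 − (-0.647523)) / 0.408248 = -0.423909 / 0.408248 = -1.038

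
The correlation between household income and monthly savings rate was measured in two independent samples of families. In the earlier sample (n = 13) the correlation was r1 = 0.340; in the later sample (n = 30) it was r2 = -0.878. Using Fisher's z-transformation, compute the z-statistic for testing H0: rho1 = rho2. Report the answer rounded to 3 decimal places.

Fisher z-transforms: z1 = atanh(0.340) = 0.354093, z2 = atanh(-0.878) = -1.366971; difference d = 1.721064
Var(d) = 1/10 + 1/27 = 0.1000000 + 0.0370370 = 0.1370370
z = d/√Var(d) = 1.721064 / √0.1370370 = 1.721064 / 0.370185 = 4.649

4.649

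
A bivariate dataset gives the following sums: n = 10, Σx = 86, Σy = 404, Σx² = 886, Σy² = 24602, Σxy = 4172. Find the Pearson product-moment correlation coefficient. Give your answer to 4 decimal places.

Numerator: nΣxy − (Σx)(Σy) = 10·4172 − (86)(404) = 6976
Denominator: √[(nΣx²−(Σx)²)(nΣy²−(Σy)²)]
  nΣx²−(Σx)² = 10·886 − 7396 = 1464;  nΣy²−(Σy)² = 10·24602 − 163216 = 82804
  √(1464·82804) = √121225056 = 11010.2251
r = 6976 / 11010.2251 = 0.6336

0.6336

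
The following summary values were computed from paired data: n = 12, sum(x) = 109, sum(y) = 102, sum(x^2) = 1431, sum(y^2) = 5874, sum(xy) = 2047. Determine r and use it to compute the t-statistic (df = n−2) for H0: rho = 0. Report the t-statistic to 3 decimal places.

Numerator: nΣxy − (Σx)(Σy) = 12·2047 − (109)(102) = 13446
Denominator: √[(nΣx²−(Σx)²)(nΣy²−(Σy)²)]
  nΣx²−(Σx)² = 12·1431 − 11881 = 5291;  nΣy²−(Σy)² = 12·5874 − 10404 = 60084
  √(5291·60084) = √317904444 = 17829.8750
r = 13446 / 17829.8750 = 0.7541
t = r·√(n−2)/√(1−r²) = 0.7541·√10 / √(1−0.568667) = 2.384674 / 0.656759 = 3.631

3.631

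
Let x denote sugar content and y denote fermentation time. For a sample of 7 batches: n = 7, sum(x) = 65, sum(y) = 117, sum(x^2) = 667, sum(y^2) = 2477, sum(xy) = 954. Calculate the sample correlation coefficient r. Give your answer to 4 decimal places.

-0.7282

S_xy = nΣxy − ΣxΣy = 7·954 − 65·117 = 6678 − 7605 = -927
S_xx = nΣx² − (Σx)² = 7·667 − 65² = 4669 − 4225 = 444
S_yy = nΣy² − (Σy)² = 7·2477 − 117² = 17339 − 13689 = 3650
r = S_xy / √(S_xx·S_yy) = -927 / √(444·3650) = -927 / √1620600 = -927 / 1273.0279 = -0.7282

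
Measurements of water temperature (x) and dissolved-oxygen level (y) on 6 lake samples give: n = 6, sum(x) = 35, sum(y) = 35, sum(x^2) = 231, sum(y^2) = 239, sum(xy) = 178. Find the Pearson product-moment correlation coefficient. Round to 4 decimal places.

-0.8559

Numerator: nΣxy − (Σx)(Σy) = 6·178 − (35)(35) = -157
Denominator: √[(nΣx²−(Σx)²)(nΣy²−(Σy)²)]
  nΣx²−(Σx)² = 6·231 − 1225 = 161;  nΣy²−(Σy)² = 6·239 − 1225 = 209
  √(161·209) = √33649 = 183.4366
r = -157 / 183.4366 = -0.8559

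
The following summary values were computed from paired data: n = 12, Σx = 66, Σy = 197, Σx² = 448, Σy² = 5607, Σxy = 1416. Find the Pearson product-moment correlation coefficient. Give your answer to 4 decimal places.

0.7404

Numerator: nΣxy − (Σx)(Σy) = 12·1416 − (66)(197) = 3990
Denominator: √[(nΣx²−(Σx)²)(nΣy²−(Σy)²)]
  nΣx²−(Σx)² = 12·448 − 4356 = 1020;  nΣy²−(Σy)² = 12·5607 − 38809 = 28475
  √(1020·28475) = √29044500 = 5389.2949
r = 3990 / 5389.2949 = 0.7404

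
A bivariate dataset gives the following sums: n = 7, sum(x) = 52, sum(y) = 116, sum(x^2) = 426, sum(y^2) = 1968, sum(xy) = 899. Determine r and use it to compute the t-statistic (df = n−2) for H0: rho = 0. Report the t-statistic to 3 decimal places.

4.043

S_xy = nΣxy − ΣxΣy = 7·899 − 52·116 = 6293 − 6032 = 261
S_xx = nΣx² − (Σx)² = 7·426 − 52² = 2982 − 2704 = 278
S_yy = nΣy² − (Σy)² = 7·1968 − 116² = 13776 − 13456 = 320
r = S_xy / √(S_xx·S_yy) = 261 / √(278·320) = 261 / √88960 = 261 / 298.2616 = 0.8751
t = r·√(n−2)/√(1−r²) = 0.8751·√5 / √(1−0.765800) = 1.956783 / 0.483942 = 4.043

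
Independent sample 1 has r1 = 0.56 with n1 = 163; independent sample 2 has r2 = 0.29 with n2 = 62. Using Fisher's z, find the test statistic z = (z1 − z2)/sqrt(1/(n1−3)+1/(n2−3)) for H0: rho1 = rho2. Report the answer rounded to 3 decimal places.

Fisher z-transforms: z1 = atanh(0.56) = 0.632833, z2 = atanh(0.29) = 0.298566; difference d = 0.334267
Var(d) = 1/160 + 1/59 = 0.0062500 + 0.0169492 = 0.0231992
z = d/√Var(d) = 0.334267 / √0.0231992 = 0.334267 / 0.152313 = 2.195

2.195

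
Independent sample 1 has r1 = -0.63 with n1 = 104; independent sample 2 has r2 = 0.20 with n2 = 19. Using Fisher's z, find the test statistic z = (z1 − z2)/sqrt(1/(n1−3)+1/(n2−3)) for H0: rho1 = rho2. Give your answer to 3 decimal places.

-3.509

z1 = atanh(-0.63) = -0.741416,  z2 = atanh(0.20) = 0.202733
SE = √(1/(n1−3) + 1/(n2−3)) = √(1/101 + 1/16) = √(0.0099010 + 0.0625000) = √0.0724010 = 0.269074
z = (z1 − z2)/SE = (-0.741416 − 0.202733) / 0.269074 = -0.944149 / 0.269074 = -3.509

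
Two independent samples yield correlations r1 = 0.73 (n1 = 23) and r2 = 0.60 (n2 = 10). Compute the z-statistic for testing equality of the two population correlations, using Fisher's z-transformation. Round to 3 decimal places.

0.536

Fisher z-transforms: z1 = atanh(0.73) = 0.928727, z2 = atanh(0.60) = 0.693147; difference d = 0.235580
Var(d) = 1/20 + 1/7 = 0.0500000 + 0.1428571 = 0.1928571
z = d/√Var(d) = 0.235580 / √0.1928571 = 0.235580 / 0.439155 = 0.536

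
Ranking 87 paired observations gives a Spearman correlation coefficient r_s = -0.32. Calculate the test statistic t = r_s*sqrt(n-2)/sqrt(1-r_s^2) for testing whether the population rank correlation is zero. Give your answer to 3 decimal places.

-3.114

1 − r_s² = 1 − 0.1024 = 0.8976;  √(1−r_s²) = 0.947418
√(n−2) = √85 = 9.219544
t = r_s·√(n−2)/√(1−r_s²) = -0.32 · 9.219544 / 0.947418 = -3.114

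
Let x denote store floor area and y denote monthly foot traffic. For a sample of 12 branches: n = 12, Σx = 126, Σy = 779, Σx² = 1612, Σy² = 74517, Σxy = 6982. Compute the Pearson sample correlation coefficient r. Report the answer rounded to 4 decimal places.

-0.4552

Numerator: nΣxy − (Σx)(Σy) = 12·6982 − (126)(779) = -14370
Denominator: √[(nΣx²−(Σx)²)(nΣy²−(Σy)²)]
  nΣx²−(Σx)² = 12·1612 − 15876 = 3468;  nΣy²−(Σy)² = 12·74517 − 606841 = 287363
  √(3468·287363) = √996574884 = 31568.5743
r = -14370 / 31568.5743 = -0.4552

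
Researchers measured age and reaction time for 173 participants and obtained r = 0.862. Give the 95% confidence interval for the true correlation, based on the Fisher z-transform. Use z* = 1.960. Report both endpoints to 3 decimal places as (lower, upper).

z_r = atanh(0.862) = 1.301076;  SE = 1/√(n−3) = 1/√170 = 0.076696
z-limits: 1.301076 ± 1.960·0.076696 = 1.301076 ± 0.150324 = [1.150752, 1.451400]
ρ-limits: (tanh 1.150752, tanh 1.451400) = (0.818, 0.896)

(0.818, 0.896)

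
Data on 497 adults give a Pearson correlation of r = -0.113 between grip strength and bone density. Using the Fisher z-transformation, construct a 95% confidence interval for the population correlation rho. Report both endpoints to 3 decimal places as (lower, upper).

(-0.199, -0.025)

z_r = atanh(-0.113) = -0.113485;  SE = 1/√(n−3) = 1/√494 = 0.044992
z-limits: -0.113485 ± 1.960·0.044992 = -0.113485 ± 0.088184 = [-0.201669, -0.025301]
ρ-limits: (tanh -0.201669, tanh -0.025301) = (-0.199, -0.025)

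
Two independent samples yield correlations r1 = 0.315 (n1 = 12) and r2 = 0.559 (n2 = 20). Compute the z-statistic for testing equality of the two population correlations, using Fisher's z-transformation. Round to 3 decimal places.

-0.741

Fisher z-transforms: z1 = atanh(0.315) = 0.326087, z2 = atanh(0.559) = 0.631377; difference d = -0.305290
Var(d) = 1/9 + 1/17 = 0.1111111 + 0.0588235 = 0.1699346
z = d/√Var(d) = -0.305290 / √0.1699346 = -0.305290 / 0.412231 = -0.741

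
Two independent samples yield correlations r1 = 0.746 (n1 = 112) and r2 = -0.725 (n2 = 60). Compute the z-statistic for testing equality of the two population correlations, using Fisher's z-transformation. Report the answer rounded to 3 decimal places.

11.514

Fisher z-transforms: z1 = atanh(0.746) = 0.963874, z2 = atanh(-0.725) = -0.918106; difference d = 1.881980
Var(d) = 1/109 + 1/57 = 0.0091743 + 0.0175439 = 0.0267182
z = d/√Var(d) = 1.881980 / √0.0267182 = 1.881980 / 0.163457 = 11.514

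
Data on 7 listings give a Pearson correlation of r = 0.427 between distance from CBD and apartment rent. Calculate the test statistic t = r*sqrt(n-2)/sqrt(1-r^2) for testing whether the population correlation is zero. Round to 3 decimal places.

1.056

1 − r² = 1 − 0.182329 = 0.817671;  √(1−r²) = 0.904252
√(n−2) = √5 = 2.236068
t = r·√(n−2)/√(1−r²) = 0.427 · 2.236068 / 0.904252 = 1.056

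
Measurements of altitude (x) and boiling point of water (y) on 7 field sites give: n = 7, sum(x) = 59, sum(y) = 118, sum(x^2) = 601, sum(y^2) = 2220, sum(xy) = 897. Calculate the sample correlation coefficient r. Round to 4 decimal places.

S_xy = nΣxy − ΣxΣy = 7·897 − 59·118 = 6279 − 6962 = -683
S_xx = nΣx² − (Σx)² = 7·601 − 59² = 4207 − 3481 = 726
S_yy = nΣy² − (Σy)² = 7·2220 − 118² = 15540 − 13924 = 1616
r = S_xy / √(S_xx·S_yy) = -683 / √(726·1616) = -683 / √1173216 = -683 / 1083.1510 = -0.6306

-0.6306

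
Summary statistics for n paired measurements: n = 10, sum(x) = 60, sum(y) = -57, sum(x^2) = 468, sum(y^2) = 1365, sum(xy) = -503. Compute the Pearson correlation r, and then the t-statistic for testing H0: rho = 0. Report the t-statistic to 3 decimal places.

Numerator: nΣxy − (Σx)(Σy) = 10·(-503) − (60)(-57) = -1610
Denominator: √[(nΣx²−(Σx)²)(nΣy²−(Σy)²)]
  nΣx²−(Σx)² = 10·468 − 3600 = 1080;  nΣy²−(Σy)² = 10·1365 − 3249 = 10401
  √(1080·10401) = √11233080 = 3351.5787
r = -1610 / 3351.5787 = -0.4804
t = r·√(n−2)/√(1−r²) = -0.4804·√8 / √(1−0.230784) = -1.358776 / 0.877050 = -1.549

-1.549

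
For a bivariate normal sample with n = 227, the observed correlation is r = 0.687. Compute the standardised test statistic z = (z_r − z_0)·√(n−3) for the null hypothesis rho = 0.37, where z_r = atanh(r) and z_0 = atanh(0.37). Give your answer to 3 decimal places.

z_r = atanh(0.687) = 0.842252,  z_0 = atanh(0.37) = 0.388423
SE = 1/√(n−3) = 1/√224 = 0.066815
z = (z_r − z_0)/SE = (0.842252 − 0.388423) / 0.066815 = 0.453829 / 0.066815 = 6.792

6.792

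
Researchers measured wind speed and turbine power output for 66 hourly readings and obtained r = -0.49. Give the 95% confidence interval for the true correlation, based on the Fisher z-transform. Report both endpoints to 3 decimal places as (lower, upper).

(-0.654, -0.281)

z_r = atanh(-0.49) = -0.536060;  SE = 1/√(n−3) = 1/√63 = 0.125988
z-limits: -0.536060 ± 1.960·0.125988 = -0.536060 ± 0.246936 = [-0.782996, -0.289124]
ρ-limits: (tanh -0.782996, tanh -0.289124) = (-0.654, -0.281)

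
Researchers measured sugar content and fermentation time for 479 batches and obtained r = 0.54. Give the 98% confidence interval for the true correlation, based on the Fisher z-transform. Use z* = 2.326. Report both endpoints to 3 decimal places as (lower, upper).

(0.460, 0.611)

Fisher z: z_r = atanh(r) = ½·ln((1+0.54)/(1−0.54)) = 0.604156
SE(z) = 1/√(n−3) = 1/√476 = 0.045835
98% ⇒ z* = 2.326; margin = 2.326·0.045835 = 0.106612
CI on z-scale: (0.497544, 0.710768)
Back-transform: tanh(0.497544) = 0.460183, tanh(0.710768) = 0.611158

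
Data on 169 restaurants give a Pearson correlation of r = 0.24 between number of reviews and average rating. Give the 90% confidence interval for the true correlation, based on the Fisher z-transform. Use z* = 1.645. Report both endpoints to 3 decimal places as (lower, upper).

(0.117, 0.356)

z_r = atanh(0.24) = 0.244774;  SE = 1/√(n−3) = 1/√166 = 0.077615
z-limits: 0.244774 ± 1.645·0.077615 = 0.244774 ± 0.127677 = [0.117097, 0.372451]
ρ-limits: (tanh 0.117097, tanh 0.372451) = (0.117, 0.356)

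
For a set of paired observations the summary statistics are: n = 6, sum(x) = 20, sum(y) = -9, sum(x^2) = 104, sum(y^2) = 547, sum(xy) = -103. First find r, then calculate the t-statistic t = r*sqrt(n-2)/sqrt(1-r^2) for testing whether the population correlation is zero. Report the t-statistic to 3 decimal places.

-1.209

Numerator: nΣxy − (Σx)(Σy) = 6·(-103) − (20)(-9) = -438
Denominator: √[(nΣx²−(Σx)²)(nΣy²−(Σy)²)]
  nΣx²−(Σx)² = 6·104 − 400 = 224;  nΣy²−(Σy)² = 6·547 − 81 = 3201
  √(224·3201) = √717024 = 846.7727
r = -438 / 846.7727 = -0.5173
t = r·√(n−2)/√(1−r²) = -0.5173·√4 / √(1−0.267599) = -1.034600 / 0.855804 = -1.209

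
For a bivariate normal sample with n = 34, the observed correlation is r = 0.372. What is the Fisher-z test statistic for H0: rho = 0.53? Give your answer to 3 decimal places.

z_r = atanh(0.372) = 0.390742,  z_0 = atanh(0.53) = 0.590145
SE = 1/√(n−3) = 1/√31 = 0.179605
z = (z_r − z_0)/SE = (0.390742 − 0.590145) / 0.179605 = -0.199403 / 0.179605 = -1.110

-1.110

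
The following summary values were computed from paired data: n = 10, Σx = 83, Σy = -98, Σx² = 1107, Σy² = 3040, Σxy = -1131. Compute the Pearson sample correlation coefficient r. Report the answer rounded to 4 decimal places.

-0.3406

Numerator: nΣxy − (Σx)(Σy) = 10·(-1131) − (83)(-98) = -3176
Denominator: √[(nΣx²−(Σx)²)(nΣy²−(Σy)²)]
  nΣx²−(Σx)² = 10·1107 − 6889 = 4181;  nΣy²−(Σy)² = 10·3040 − 9604 = 20796
  √(4181·20796) = √86948076 = 9324.5952
r = -3176 / 9324.5952 = -0.3406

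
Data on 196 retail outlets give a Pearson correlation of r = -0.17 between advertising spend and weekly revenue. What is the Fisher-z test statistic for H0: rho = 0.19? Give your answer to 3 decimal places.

z_r = atanh(-0.17) = -0.171667,  z_0 = atanh(0.19) = 0.192337
SE = 1/√(n−3) = 1/√193 = 0.071982
z = (z_r − z_0)/SE = (-0.171667 − 0.192337) / 0.071982 = -0.364004 / 0.071982 = -5.057

-5.057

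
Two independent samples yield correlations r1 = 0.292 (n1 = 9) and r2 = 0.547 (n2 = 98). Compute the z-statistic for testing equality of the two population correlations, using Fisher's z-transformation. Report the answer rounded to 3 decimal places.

-0.744

Fisher z-transforms: z1 = atanh(0.292) = 0.300751, z2 = atanh(0.547) = 0.614090; difference d = -0.313339
Var(d) = 1/6 + 1/95 = 0.1666667 + 0.0105263 = 0.1771930
z = d/√Var(d) = -0.313339 / √0.1771930 = -0.313339 / 0.420943 = -0.744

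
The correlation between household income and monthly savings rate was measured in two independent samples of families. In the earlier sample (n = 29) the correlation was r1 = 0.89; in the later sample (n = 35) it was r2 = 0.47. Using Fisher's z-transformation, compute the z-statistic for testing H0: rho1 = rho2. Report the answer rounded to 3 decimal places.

3.454

Fisher z-transforms: z1 = atanh(0.89) = 1.421926, z2 = atanh(0.47) = 0.510070; difference d = 0.911856
Var(d) = 1/26 + 1/32 = 0.0384615 + 0.0312500 = 0.0697115
z = d/√Var(d) = 0.911856 / √0.0697115 = 0.911856 / 0.264029 = 3.454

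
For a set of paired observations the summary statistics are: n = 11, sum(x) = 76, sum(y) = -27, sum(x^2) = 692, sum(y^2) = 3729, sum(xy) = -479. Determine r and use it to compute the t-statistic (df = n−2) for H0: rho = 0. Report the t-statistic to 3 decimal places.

S_xy = nΣxy − ΣxΣy = 11·(-479) − 76·(-27) = -5269 − (-2052) = -3217
S_xx = nΣx² − (Σx)² = 11·692 − 76² = 7612 − 5776 = 1836
S_yy = nΣy² − (Σy)² = 11·3729 − (-27)² = 41019 − 729 = 40290
r = S_xy / √(S_xx·S_yy) = -3217 / √(1836·40290) = -3217 / √73972440 = -3217 / 8600.7232 = -0.3740
t = r·√(n−2)/√(1−r²) = -0.3740·√9 / √(1−0.139876) = -1.122000 / 0.927429 = -1.210

-1.210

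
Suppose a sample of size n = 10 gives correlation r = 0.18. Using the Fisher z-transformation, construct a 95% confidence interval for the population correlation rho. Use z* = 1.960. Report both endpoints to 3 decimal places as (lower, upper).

(-0.507, 0.727)

z_r = atanh(0.18) = 0.181983;  SE = 1/√(n−3) = 1/√7 = 0.377964
z-limits: 0.181983 ± 1.960·0.377964 = 0.181983 ± 0.740809 = [-0.558826, 0.922792]
ρ-limits: (tanh -0.558826, tanh 0.922792) = (-0.507, 0.727)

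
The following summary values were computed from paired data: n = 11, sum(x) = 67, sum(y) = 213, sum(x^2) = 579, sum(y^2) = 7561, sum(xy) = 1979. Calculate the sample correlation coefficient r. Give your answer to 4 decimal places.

0.8894

Numerator: nΣxy − (Σx)(Σy) = 11·1979 − (67)(213) = 7498
Denominator: √[(nΣx²−(Σx)²)(nΣy²−(Σy)²)]
  nΣx²−(Σx)² = 11·579 − 4489 = 1880;  nΣy²−(Σy)² = 11·7561 − 45369 = 37802
  √(1880·37802) = √71067760 = 8430.1696
r = 7498 / 8430.1696 = 0.8894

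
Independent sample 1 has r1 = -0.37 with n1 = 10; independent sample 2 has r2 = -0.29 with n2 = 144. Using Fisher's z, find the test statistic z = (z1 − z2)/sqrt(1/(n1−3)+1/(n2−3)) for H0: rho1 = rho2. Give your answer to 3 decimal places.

-0.232

Fisher z-transforms: z1 = atanh(-0.37) = -0.388423, z2 = atanh(-0.29) = -0.298566; difference d = -0.089857
Var(d) = 1/7 + 1/141 = 0.1428571 + 0.0070922 = 0.1499493
z = d/√Var(d) = -0.089857 / √0.1499493 = -0.089857 / 0.387233 = -0.232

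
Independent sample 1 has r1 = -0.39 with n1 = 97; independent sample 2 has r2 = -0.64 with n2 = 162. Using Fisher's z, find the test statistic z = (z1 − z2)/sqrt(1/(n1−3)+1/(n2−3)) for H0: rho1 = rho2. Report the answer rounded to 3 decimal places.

Fisher z-transforms: z1 = atanh(-0.39) = -0.411800, z2 = atanh(-0.64) = -0.758174; difference d = 0.346374
Var(d) = 1/94 + 1/159 = 0.0106383 + 0.0062893 = 0.0169276
z = d/√Var(d) = 0.346374 / √0.0169276 = 0.346374 / 0.130106 = 2.662

2.662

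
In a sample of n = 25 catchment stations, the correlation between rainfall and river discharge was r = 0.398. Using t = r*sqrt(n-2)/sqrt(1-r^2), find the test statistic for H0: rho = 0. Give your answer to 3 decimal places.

2.081

1 − r² = 1 − 0.158404 = 0.841596;  √(1−r²) = 0.917385
√(n−2) = √23 = 4.795832
t = r·√(n−2)/√(1−r²) = 0.398 · 4.795832 / 0.917385 = 2.081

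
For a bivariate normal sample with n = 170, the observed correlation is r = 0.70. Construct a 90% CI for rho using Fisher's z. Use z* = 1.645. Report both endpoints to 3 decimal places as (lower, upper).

(0.629, 0.759)

z_r = atanh(0.70) = 0.867301;  SE = 1/√(n−3) = 1/√167 = 0.077382
z-limits: 0.867301 ± 1.645·0.077382 = 0.867301 ± 0.127293 = [0.740008, 0.994594]
ρ-limits: (tanh 0.740008, tanh 0.994594) = (0.629, 0.759)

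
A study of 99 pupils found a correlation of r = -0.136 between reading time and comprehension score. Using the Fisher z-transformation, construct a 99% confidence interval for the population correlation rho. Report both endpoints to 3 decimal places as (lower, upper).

(-0.380, 0.125)

z_r = atanh(-0.136) = -0.136848;  SE = 1/√(n−3) = 1/√96 = 0.102062
z-limits: -0.136848 ± 2.576·0.102062 = -0.136848 ± 0.262912 = [-0.399760, 0.126064]
ρ-limits: (tanh -0.399760, tanh 0.126064) = (-0.380, 0.125)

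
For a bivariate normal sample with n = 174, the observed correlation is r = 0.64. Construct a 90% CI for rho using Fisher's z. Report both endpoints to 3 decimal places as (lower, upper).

(0.560, 0.708)

Fisher z: z_r = atanh(r) = ½·ln((1+0.64)/(1−0.64)) = 0.758174
SE(z) = 1/√(n−3) = 1/√171 = 0.076472
90% ⇒ z* = 1.645; margin = 1.645·0.076472 = 0.125796
CI on z-scale: (0.632378, 0.883970)
Back-transform: tanh(0.632378) = 0.559687, tanh(0.883970) = 0.708403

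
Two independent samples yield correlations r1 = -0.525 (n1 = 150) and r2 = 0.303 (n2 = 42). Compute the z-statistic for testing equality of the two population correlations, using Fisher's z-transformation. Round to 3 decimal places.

-4.975

Fisher z-transforms: z1 = atanh(-0.525) = -0.583217, z2 = atanh(0.303) = 0.312820; difference d = -0.896037
Var(d) = 1/147 + 1/39 = 0.0068027 + 0.0256410 = 0.0324437
z = d/√Var(d) = -0.896037 / √0.0324437 = -0.896037 / 0.180121 = -4.975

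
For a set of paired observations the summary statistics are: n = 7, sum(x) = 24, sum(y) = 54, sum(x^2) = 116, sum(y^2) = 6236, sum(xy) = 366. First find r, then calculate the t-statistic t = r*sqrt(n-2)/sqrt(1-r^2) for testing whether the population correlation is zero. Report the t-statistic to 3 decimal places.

1.000

S_xy = nΣxy − ΣxΣy = 7·366 − 24·54 = 2562 − 1296 = 1266
S_xx = nΣx² − (Σx)² = 7·116 − 24² = 812 − 576 = 236
S_yy = nΣy² − (Σy)² = 7·6236 − 54² = 43652 − 2916 = 40736
r = S_xy / √(S_xx·S_yy) = 1266 / √(236·40736) = 1266 / √9613696 = 1266 / 3100.5961 = 0.4083
t = r·√(n−2)/√(1−r²) = 0.4083·√5 / √(1−0.166709) = 0.912987 / 0.912848 = 1.000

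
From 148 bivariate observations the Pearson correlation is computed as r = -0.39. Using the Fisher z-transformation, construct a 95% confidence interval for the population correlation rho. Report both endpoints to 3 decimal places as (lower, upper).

(-0.519, -0.244)

Fisher z: z_r = atanh(r) = ½·ln((1+(-0.39))/(1−(-0.39))) = -0.411800
SE(z) = 1/√(n−3) = 1/√145 = 0.083045
95% ⇒ z* = 1.960; margin = 1.960·0.083045 = 0.162768
CI on z-scale: (-0.574568, -0.249032)
Back-transform: tanh(-0.574568) = -0.518706, tanh(-0.249032) = -0.244009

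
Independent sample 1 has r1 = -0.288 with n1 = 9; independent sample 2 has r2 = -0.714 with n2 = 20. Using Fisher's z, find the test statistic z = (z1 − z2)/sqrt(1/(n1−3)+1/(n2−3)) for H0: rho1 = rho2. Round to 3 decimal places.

z1 = atanh(-0.288) = -0.296384,  z2 = atanh(-0.714) = -0.895297
SE = √(1/(n1−3) + 1/(n2−3)) = √(1/6 + 1/17) = √(0.1666667 + 0.0588235) = √0.2254902 = 0.474858
z = (z1 − z2)/SE = (-0.296384 − (-0.895297)) / 0.474858 = 0.598913 / 0.474858 = 1.261

1.261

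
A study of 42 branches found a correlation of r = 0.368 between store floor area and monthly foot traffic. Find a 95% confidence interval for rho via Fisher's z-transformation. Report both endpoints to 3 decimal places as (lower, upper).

(0.072, 0.604)

z_r = atanh(0.368) = 0.386108;  SE = 1/√(n−3) = 1/√39 = 0.160128
z-limits: 0.386108 ± 1.960·0.160128 = 0.386108 ± 0.313851 = [0.072257, 0.699959]
ρ-limits: (tanh 0.072257, tanh 0.699959) = (0.072, 0.604)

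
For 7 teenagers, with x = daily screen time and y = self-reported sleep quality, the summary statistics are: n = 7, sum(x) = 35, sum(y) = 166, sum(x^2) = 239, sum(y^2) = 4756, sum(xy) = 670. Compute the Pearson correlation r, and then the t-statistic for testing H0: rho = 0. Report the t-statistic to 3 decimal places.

-2.184

Numerator: nΣxy − (Σx)(Σy) = 7·670 − (35)(166) = -1120
Denominator: √[(nΣx²−(Σx)²)(nΣy²−(Σy)²)]
  nΣx²−(Σx)² = 7·239 − 1225 = 448;  nΣy²−(Σy)² = 7·4756 − 27556 = 5736
  √(448·5736) = √2569728 = 1603.0371
r = -1120 / 1603.0371 = -0.6987
t = r·√(n−2)/√(1−r²) = -0.6987·√5 / √(1−0.488182) = -1.562341 / 0.715415 = -2.184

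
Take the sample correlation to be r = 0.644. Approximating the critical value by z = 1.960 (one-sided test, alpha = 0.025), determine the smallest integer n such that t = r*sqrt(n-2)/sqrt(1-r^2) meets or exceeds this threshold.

r√(n−2)/√(1−r²) ≥ 1.960  ⇔  n−2 ≥ (1.960)²·(1−r²)/r²
(1−r²)/r² = (1−0.414736)/0.414736 = 1.4112
n ≥ 2 + 3.8416·1.4112 = 2 + 5.4213 = 7.4213
⌈7.4213⌉ = 8

8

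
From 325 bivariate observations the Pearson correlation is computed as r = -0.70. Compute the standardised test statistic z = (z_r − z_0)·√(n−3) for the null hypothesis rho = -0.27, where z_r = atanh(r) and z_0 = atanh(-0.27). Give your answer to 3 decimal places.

Fisher z: atanh(-0.70) = -0.867301, atanh(-0.27) = -0.276864
z = (z_r − z_0)·√(n−3) = (-0.867301 − (-0.276864))·√322 = -0.590437 · 17.944358 = -10.595

-10.595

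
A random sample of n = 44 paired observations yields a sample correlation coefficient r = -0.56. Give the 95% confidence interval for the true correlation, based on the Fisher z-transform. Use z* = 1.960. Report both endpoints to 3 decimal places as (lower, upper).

Fisher z: z_r = atanh(r) = ½·ln((1+(-0.56))/(1−(-0.56))) = -0.632833
SE(z) = 1/√(n−3) = 1/√41 = 0.156174
95% ⇒ z* = 1.960; margin = 1.960·0.156174 = 0.306101
CI on z-scale: (-0.938934, -0.326732)
Back-transform: tanh(-0.938934) = -0.734732, tanh(-0.326732) = -0.315581

(-0.735, -0.316)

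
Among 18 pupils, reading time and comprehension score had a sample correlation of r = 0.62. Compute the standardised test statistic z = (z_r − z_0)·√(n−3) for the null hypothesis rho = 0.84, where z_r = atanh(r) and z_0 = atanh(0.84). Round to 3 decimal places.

-1.922

Fisher z: atanh(0.62) = 0.725005, atanh(0.84) = 1.221174
z = (z_r − z_0)·√(n−3) = (0.725005 − 1.221174)·√15 = -0.496169 · 3.872983 = -1.922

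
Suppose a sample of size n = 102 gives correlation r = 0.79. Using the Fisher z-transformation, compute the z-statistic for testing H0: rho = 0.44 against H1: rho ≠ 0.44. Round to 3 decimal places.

Fisher z: atanh(0.79) = 1.071432, atanh(0.44) = 0.472231
z = (z_r − z_0)·√(n−3) = (1.071432 − 0.472231)·√99 = 0.599201 · 9.949874 = 5.962

5.962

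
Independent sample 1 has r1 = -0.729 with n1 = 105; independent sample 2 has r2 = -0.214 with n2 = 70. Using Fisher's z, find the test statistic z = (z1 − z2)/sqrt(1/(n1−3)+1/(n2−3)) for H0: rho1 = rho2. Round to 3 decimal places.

z1 = atanh(-0.729) = -0.926590,  z2 = atanh(-0.214) = -0.217360
SE = √(1/(n1−3) + 1/(n2−3)) = √(1/102 + 1/67) = √(0.0098039 + 0.0149254) = √0.0247293 = 0.157256
z = (z1 − z2)/SE = (-0.926590 − (-0.217360)) / 0.157256 = -0.709230 / 0.157256 = -4.510

-4.510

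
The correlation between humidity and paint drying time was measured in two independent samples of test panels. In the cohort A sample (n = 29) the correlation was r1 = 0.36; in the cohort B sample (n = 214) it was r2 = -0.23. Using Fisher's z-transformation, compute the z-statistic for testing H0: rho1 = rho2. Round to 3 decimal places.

2.940

Fisher z-transforms: z1 = atanh(0.36) = 0.376886, z2 = atanh(-0.23) = -0.234189; difference d = 0.611075
Var(d) = 1/26 + 1/211 = 0.0384615 + 0.0047393 = 0.0432008
z = d/√Var(d) = 0.611075 / √0.0432008 = 0.611075 / 0.207848 = 2.940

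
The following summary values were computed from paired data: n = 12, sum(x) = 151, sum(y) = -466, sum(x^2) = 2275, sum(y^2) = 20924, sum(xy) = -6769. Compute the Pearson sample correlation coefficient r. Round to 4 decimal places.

S_xy = nΣxy − ΣxΣy = 12·(-6769) − 151·(-466) = -81228 − (-70366) = -10862
S_xx = nΣx² − (Σx)² = 12·2275 − 151² = 27300 − 22801 = 4499
S_yy = nΣy² − (Σy)² = 12·20924 − (-466)² = 251088 − 217156 = 33932
r = S_xy / √(S_xx·S_yy) = -10862 / √(4499·33932) = -10862 / √152660068 = -10862 / 12355.5683 = -0.8791

-0.8791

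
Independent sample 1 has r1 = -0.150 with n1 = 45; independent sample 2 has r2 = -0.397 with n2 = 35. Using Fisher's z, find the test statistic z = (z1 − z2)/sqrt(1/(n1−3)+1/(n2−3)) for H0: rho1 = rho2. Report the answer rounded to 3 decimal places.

Fisher z-transforms: z1 = atanh(-0.150) = -0.151140, z2 = atanh(-0.397) = -0.420083; difference d = 0.268943
Var(d) = 1/42 + 1/32 = 0.0238095 + 0.0312500 = 0.0550595
z = d/√Var(d) = 0.268943 / √0.0550595 = 0.268943 / 0.234648 = 1.146

1.146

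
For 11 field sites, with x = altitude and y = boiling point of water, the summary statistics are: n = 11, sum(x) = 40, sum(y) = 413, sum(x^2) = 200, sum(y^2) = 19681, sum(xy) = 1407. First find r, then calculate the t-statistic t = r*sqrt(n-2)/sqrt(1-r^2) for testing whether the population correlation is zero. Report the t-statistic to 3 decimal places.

-0.608

S_xy = nΣxy − ΣxΣy = 11·1407 − 40·413 = 15477 − 16520 = -1043
S_xx = nΣx² − (Σx)² = 11·200 − 40² = 2200 − 1600 = 600
S_yy = nΣy² − (Σy)² = 11·19681 − 413² = 216491 − 170569 = 45922
r = S_xy / √(S_xx·S_yy) = -1043 / √(600·45922) = -1043 / √27553200 = -1043 / 5249.1142 = -0.1987
t = r·√(n−2)/√(1−r²) = -0.1987·√9 / √(1−0.039482) = -0.596100 / 0.980060 = -0.608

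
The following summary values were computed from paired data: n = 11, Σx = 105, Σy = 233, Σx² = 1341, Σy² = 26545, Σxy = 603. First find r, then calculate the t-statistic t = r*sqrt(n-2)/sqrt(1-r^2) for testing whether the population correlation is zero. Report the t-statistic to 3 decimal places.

-2.245

S_xy = nΣxy − ΣxΣy = 11·603 − 105·233 = 6633 − 24465 = -17832
S_xx = nΣx² − (Σx)² = 11·1341 − 105² = 14751 − 11025 = 3726
S_yy = nΣy² − (Σy)² = 11·26545 − 233² = 291995 − 54289 = 237706
r = S_xy / √(S_xx·S_yy) = -17832 / √(3726·237706) = -17832 / √885692556 = -17832 / 29760.5873 = -0.5992
t = r·√(n−2)/√(1−r²) = -0.5992·√9 / √(1−0.359041) = -1.797600 / 0.800599 = -2.245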